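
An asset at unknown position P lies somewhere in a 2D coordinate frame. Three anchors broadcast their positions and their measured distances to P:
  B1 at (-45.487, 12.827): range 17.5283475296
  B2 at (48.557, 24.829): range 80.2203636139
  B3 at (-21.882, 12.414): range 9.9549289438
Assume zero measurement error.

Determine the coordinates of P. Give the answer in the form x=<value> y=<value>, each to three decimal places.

eq1: (x + 45.487)² + (y − 12.827)² = 17.5283475296²
eq2: (x − 48.557)² + (y − 24.829)² = 80.2203636139²
eq3: (x + 21.882)² + (y − 12.414)² = 9.9549289438²
eq3−eq2, eq3−eq1 (x²,y² cancel):
  140.878·x + 24.830·y = -3994.873958
  -47.210·x + 0.826·y = 1392.527421
det = 140.878·0.826 − 24.830·-47.210 = 1288.589528
x = (-3994.873958·0.826 − 24.830·1392.527421) / 1288.589528 = -29.393551
y = (140.878·1392.527421 − -3994.873958·-47.210) / 1288.589528 = 5.881220

x=-29.394 y=5.881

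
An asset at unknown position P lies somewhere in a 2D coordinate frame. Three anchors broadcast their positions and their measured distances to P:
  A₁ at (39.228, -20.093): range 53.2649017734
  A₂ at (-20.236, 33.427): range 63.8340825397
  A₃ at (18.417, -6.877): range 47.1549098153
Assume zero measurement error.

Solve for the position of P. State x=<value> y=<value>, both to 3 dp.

x=43.597 y=32.992

eq1: (x − 39.228)² + (y + 20.093)² = 53.2649017734²
eq2: (x + 20.236)² + (y − 33.427)² = 63.8340825397²
eq3: (x − 18.417)² + (y + 6.877)² = 47.1549098153²
eq1−eq2, eq1−eq3 (x²,y² cancel):
  -118.928·x + 107.040·y = -1653.344941
  -41.622·x + 26.432·y = -942.521374
det = -118.928·26.432 − 107.040·-41.622 = 1311.713984
x = (-1653.344941·26.432 − 107.040·-942.521374) / 1311.713984 = 43.596603
y = (-118.928·-942.521374 − -1653.344941·-41.622) / 1311.713984 = 32.992451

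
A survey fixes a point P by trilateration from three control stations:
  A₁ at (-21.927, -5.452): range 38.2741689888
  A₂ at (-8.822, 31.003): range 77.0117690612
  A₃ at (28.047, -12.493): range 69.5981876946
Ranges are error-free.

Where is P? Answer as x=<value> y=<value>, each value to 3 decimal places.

eq1: (x + 21.927)² + (y + 5.452)² = 38.2741689888²
eq2: (x + 8.822)² + (y − 31.003)² = 77.0117690612²
eq3: (x − 28.047)² + (y + 12.493)² = 69.5981876946²
eq1−eq3, eq1−eq2 (x²,y² cancel):
  99.948·x − 14.082·y = -2946.804094
  26.210·x + 72.910·y = -3937.404502
det = 99.948·72.910 − -14.082·26.210 = 7656.297900
x = (-2946.804094·72.910 − -14.082·-3937.404502) / 7656.297900 = -35.304010
y = (99.948·-3937.404502 − -2946.804094·26.210) / 7656.297900 = -41.312391

x=-35.304 y=-41.312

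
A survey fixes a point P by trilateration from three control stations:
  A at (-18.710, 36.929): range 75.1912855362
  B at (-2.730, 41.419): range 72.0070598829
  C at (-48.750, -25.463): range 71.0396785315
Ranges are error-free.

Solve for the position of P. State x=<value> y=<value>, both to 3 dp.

x=22.287 y=-26.103

eq1: (x + 18.710)² + (y − 36.929)² = 75.1912855362²
eq2: (x + 2.730)² + (y − 41.419)² = 72.0070598829²
eq3: (x + 48.750)² + (y + 25.463)² = 71.0396785315²
eq1−eq2, eq1−eq3 (x²,y² cancel):
  31.960·x + 8.980·y = 477.884068
  -60.080·x − 124.784·y = 1918.205223
det = 31.960·-124.784 − 8.980·-60.080 = -3448.578240
x = (477.884068·-124.784 − 8.980·1918.205223) / -3448.578240 = 22.286799
y = (31.960·1918.205223 − 477.884068·-60.080) / -3448.578240 = -26.102674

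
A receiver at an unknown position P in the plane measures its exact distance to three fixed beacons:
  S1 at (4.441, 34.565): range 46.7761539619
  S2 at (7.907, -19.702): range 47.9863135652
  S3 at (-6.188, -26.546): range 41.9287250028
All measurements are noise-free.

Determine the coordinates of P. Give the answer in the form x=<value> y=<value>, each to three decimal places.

x=-32.609 y=6.011

eq1: (x − 4.441)² + (y − 34.565)² = 46.7761539619²
eq2: (x − 7.907)² + (y + 19.702)² = 47.9863135652²
eq3: (x + 6.188)² + (y + 26.546)² = 41.9287250028²
eq1−eq2, eq1−eq3 (x²,y² cancel):
  6.932·x − 108.534·y = -878.449963
  -21.258·x − 122.222·y = -41.489647
det = 6.932·-122.222 − -108.534·-21.258 = -3154.458676
x = (-878.449963·-122.222 − -108.534·-41.489647) / -3154.458676 = -32.608725
y = (6.932·-41.489647 − -878.449963·-21.258) / -3154.458676 = 6.011077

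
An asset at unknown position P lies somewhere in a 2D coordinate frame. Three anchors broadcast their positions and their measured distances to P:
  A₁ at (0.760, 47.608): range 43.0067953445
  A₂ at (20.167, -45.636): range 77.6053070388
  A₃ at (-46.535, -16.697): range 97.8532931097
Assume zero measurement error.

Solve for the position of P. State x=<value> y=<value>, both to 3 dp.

eq1: (x − 0.760)² + (y − 47.608)² = 43.0067953445²
eq2: (x − 20.167)² + (y + 45.636)² = 77.6053070388²
eq3: (x + 46.535)² + (y + 16.697)² = 97.8532931097²
eq2−eq1, eq2−eq3 (x²,y² cancel):
  -38.814·x + 186.488·y = 3950.746114
  -133.404·x + 57.878·y = -3597.739643
det = -38.814·57.878 − 186.488·-133.404 = 22631.768460
x = (3950.746114·57.878 − 186.488·-3597.739643) / 22631.768460 = 39.749282
y = (-38.814·-3597.739643 − 3950.746114·-133.404) / 22631.768460 = 29.458060

x=39.749 y=29.458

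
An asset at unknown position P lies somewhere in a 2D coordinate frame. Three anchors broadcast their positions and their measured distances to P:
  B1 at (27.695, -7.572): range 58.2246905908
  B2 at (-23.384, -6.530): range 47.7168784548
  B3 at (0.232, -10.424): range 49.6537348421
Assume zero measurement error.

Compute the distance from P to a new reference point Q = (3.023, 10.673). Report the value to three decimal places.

eq1: (x − 27.695)² + (y + 7.572)² = 58.2246905908²
eq2: (x + 23.384)² + (y + 6.530)² = 47.7168784548²
eq3: (x − 0.232)² + (y + 10.424)² = 49.6537348421²
eq1−eq2, eq1−eq3 (x²,y² cancel):
  -102.158·x + 2.084·y = 878.318252
  -54.926·x − 5.704·y = 208.986602
det = -102.158·-5.704 − 2.084·-54.926 = 697.175016
x = (878.318252·-5.704 − 2.084·208.986602) / 697.175016 = -7.810744
y = (-102.158·208.986602 − 878.318252·-54.926) / 697.175016 = 38.574037
|P − Q| = √((-7.810744 − 3.023)² + (38.574037 − 10.673)²) = 29.930551

29.931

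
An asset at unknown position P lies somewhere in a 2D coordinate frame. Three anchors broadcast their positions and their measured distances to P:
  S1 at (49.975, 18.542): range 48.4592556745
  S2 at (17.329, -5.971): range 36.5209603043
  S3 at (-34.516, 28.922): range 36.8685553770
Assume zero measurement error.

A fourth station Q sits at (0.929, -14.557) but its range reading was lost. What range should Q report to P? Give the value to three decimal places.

41.902

eq1: (x − 49.975)² + (y − 18.542)² = 48.4592556745²
eq2: (x − 17.329)² + (y + 5.971)² = 36.5209603043²
eq3: (x + 34.516)² + (y − 28.922)² = 36.8685553770²
eq2−eq3, eq2−eq1 (x²,y² cancel):
  -103.690·x + 69.786·y = 1666.379424
  65.292·x + 49.026·y = 1490.840388
det = -103.690·49.026 − 69.786·65.292 = -9639.973452
x = (1666.379424·49.026 − 69.786·1490.840388) / -9639.973452 = 2.317835
y = (-103.690·1490.840388 − 1666.379424·65.292) / -9639.973452 = 27.322325
|P − Q| = √((2.317835 − 0.929)² + (27.322325 − -14.557)²) = 41.902347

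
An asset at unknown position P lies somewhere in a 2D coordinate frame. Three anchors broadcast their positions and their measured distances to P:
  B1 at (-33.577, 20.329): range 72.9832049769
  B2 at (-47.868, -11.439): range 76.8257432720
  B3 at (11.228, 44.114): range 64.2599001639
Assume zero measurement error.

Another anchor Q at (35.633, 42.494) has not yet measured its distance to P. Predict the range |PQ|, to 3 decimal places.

eq1: (x + 33.577)² + (y − 20.329)² = 72.9832049769²
eq2: (x + 47.868)² + (y + 11.439)² = 76.8257432720²
eq3: (x − 11.228)² + (y − 44.114)² = 64.2599001639²
eq2−eq3, eq2−eq1 (x²,y² cancel):
  118.192·x + 111.106·y = 1422.776895
  28.582·x + 63.536·y = -305.866354
det = 118.192·63.536 − 111.106·28.582 = 4333.815220
x = (1422.776895·63.536 − 111.106·-305.866354) / 4333.815220 = 28.700148
y = (118.192·-305.866354 − 1422.776895·28.582) / 4333.815220 = -17.724975
|P − Q| = √((28.700148 − 35.633)² + (-17.724975 − 42.494)²) = 60.616742

60.617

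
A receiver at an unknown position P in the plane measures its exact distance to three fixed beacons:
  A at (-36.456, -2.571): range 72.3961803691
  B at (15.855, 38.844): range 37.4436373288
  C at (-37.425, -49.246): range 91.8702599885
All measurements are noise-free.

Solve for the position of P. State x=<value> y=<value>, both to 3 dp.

eq1: (x + 36.456)² + (y + 2.571)² = 72.3961803691²
eq2: (x − 15.855)² + (y − 38.844)² = 37.4436373288²
eq3: (x + 37.425)² + (y + 49.246)² = 91.8702599885²
eq1−eq3, eq1−eq2 (x²,y² cancel):
  -1.938·x − 93.350·y = -708.788574
  104.622·x + 82.830·y = 4263.768340
det = -1.938·82.830 − -93.350·104.622 = 9605.939160
x = (-708.788574·82.830 − -93.350·4263.768340) / 9605.939160 = 35.323336
y = (-1.938·4263.768340 − -708.788574·104.622) / 9605.939160 = 6.859475

x=35.323 y=6.859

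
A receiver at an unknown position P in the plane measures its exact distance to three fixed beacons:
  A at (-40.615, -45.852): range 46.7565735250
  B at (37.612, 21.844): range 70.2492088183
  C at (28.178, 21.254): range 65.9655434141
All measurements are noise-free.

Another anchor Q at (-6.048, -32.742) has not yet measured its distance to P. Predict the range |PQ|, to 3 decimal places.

eq1: (x + 40.615)² + (y + 45.852)² = 46.7565735250²
eq2: (x − 37.612)² + (y − 21.844)² = 70.2492088183²
eq3: (x − 28.178)² + (y − 21.254)² = 65.9655434141²
eq3−eq1, eq3−eq2 (x²,y² cancel):
  -137.586·x − 134.212·y = 4671.527679
  18.868·x + 1.180·y = 62.592258
det = -137.586·1.180 − -134.212·18.868 = 2369.960536
x = (4671.527679·1.180 − -134.212·62.592258) / 2369.960536 = 5.870577
y = (-137.586·62.592258 − 4671.527679·18.868) / 2369.960536 = -40.825238
|P − Q| = √((5.870577 − -6.048)² + (-40.825238 − -32.742)²) = 14.401083

14.401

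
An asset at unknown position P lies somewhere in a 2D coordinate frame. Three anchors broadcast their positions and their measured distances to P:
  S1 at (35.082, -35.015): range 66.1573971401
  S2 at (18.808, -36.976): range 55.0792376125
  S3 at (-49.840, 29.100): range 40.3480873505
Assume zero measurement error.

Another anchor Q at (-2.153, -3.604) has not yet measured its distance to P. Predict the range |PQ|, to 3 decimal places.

eq1: (x − 35.082)² + (y + 35.015)² = 66.1573971401²
eq2: (x − 18.808)² + (y + 36.976)² = 55.0792376125²
eq3: (x + 49.840)² + (y − 29.100)² = 40.3480873505²
eq3−eq1, eq3−eq2 (x²,y² cancel):
  169.844·x − 128.230·y = -3622.871695
  137.296·x − 132.152·y = -3015.624423
det = 169.844·-132.152 − -128.230·137.296 = -4839.758208
x = (-3622.871695·-132.152 − -128.230·-3015.624423) / -4839.758208 = -19.024963
y = (169.844·-3015.624423 − -3622.871695·137.296) / -4839.758208 = 3.053856
|P − Q| = √((-19.024963 − -2.153)² + (3.053856 − -3.604)²) = 18.138086

18.138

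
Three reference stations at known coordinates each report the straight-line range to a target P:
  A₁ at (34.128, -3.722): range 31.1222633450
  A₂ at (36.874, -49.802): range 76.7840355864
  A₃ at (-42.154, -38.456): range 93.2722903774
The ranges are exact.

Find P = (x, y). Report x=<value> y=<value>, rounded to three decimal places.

eq1: (x − 34.128)² + (y + 3.722)² = 31.1222633450²
eq2: (x − 36.874)² + (y + 49.802)² = 76.7840355864²
eq3: (x + 42.154)² + (y + 38.456)² = 93.2722903774²
eq1−eq3, eq1−eq2 (x²,y² cancel):
  -152.564·x − 69.468·y = -5653.874893
  5.492·x − 92.160·y = -2265.835433
det = -152.564·-92.160 − -69.468·5.492 = 14441.816496
x = (-5653.874893·-92.160 − -69.468·-2265.835433) / 14441.816496 = 25.180908
y = (-152.564·-2265.835433 − -5653.874893·5.492) / 14441.816496 = 26.086469

x=25.181 y=26.086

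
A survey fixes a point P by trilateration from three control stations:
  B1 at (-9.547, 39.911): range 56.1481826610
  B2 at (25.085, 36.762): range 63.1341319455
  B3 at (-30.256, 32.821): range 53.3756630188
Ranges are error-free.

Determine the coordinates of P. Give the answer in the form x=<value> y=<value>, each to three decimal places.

x=-9.224 y=-16.236

eq1: (x + 9.547)² + (y − 39.911)² = 56.1481826610²
eq2: (x − 25.085)² + (y − 36.762)² = 63.1341319455²
eq3: (x + 30.256)² + (y − 32.821)² = 53.3756630188²
eq3−eq1, eq3−eq2 (x²,y² cancel):
  41.418·x + 14.180·y = -612.267460
  110.682·x + 7.882·y = -1148.898922
det = 41.418·7.882 − 14.180·110.682 = -1243.014084
x = (-612.267460·7.882 − 14.180·-1148.898922) / -1243.014084 = -9.223946
y = (41.418·-1148.898922 − -612.267460·110.682) / -1243.014084 = -16.236253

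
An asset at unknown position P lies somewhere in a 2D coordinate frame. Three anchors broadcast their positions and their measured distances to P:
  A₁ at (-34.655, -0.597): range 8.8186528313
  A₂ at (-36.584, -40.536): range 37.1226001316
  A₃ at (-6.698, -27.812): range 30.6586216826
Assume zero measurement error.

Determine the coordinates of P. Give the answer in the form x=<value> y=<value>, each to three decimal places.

eq1: (x + 34.655)² + (y + 0.597)² = 8.8186528313²
eq2: (x + 36.584)² + (y + 40.536)² = 37.1226001316²
eq3: (x + 6.698)² + (y + 27.812)² = 30.6586216826²
eq3−eq1, eq3−eq2 (x²,y² cancel):
  -55.914·x + 54.430·y = 1245.137332
  -59.772·x − 25.448·y = 1725.049447
det = -55.914·-25.448 − 54.430·-59.772 = 4676.289432
x = (1245.137332·-25.448 − 54.430·1725.049447) / 4676.289432 = -26.854774
y = (-55.914·1725.049447 − 1245.137332·-59.772) / 4676.289432 = -4.711014

x=-26.855 y=-4.711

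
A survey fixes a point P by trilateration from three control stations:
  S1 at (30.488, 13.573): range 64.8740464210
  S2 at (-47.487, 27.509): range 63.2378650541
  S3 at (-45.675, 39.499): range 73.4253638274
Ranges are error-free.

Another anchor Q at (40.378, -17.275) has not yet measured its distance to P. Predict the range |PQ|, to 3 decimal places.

eq1: (x − 30.488)² + (y − 13.573)² = 64.8740464210²
eq2: (x + 47.487)² + (y − 27.509)² = 63.2378650541²
eq3: (x + 45.675)² + (y − 39.499)² = 73.4253638274²
eq2−eq3, eq2−eq1 (x²,y² cancel):
  3.624·x + 23.980·y = -757.640101
  155.950·x − 27.872·y = -2107.630099
det = 3.624·-27.872 − 23.980·155.950 = -3840.689128
x = (-757.640101·-27.872 − 23.980·-2107.630099) / -3840.689128 = -18.657567
y = (3.624·-2107.630099 − -757.640101·155.950) / -3840.689128 = -28.775024
|P − Q| = √((-18.657567 − 40.378)² + (-28.775024 − -17.275)²) = 60.145230

60.145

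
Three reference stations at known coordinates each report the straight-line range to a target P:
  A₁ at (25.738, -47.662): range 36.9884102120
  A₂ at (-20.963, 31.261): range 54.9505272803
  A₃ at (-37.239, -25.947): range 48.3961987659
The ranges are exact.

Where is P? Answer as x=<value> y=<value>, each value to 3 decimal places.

x=9.738 y=-14.313

eq1: (x − 25.738)² + (y + 47.662)² = 36.9884102120²
eq2: (x + 20.963)² + (y − 31.261)² = 54.9505272803²
eq3: (x + 37.239)² + (y + 25.947)² = 48.3961987659²
eq2−eq1, eq2−eq3 (x²,y² cancel):
  93.402·x − 157.846·y = 3168.831356
  -32.552·x − 114.416·y = 1320.660833
det = 93.402·-114.416 − -157.846·-32.552 = -15824.886224
x = (3168.831356·-114.416 − -157.846·1320.660833) / -15824.886224 = 9.738078
y = (93.402·1320.660833 − 3168.831356·-32.552) / -15824.886224 = -14.313162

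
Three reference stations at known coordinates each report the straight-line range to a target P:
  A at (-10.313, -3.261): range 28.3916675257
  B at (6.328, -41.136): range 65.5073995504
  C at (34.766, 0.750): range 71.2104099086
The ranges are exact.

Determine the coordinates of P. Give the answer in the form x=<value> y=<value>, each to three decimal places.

eq1: (x + 10.313)² + (y + 3.261)² = 28.3916675257²
eq2: (x − 6.328)² + (y + 41.136)² = 65.5073995504²
eq3: (x − 34.766)² + (y − 0.750)² = 71.2104099086²
eq1−eq3, eq1−eq2 (x²,y² cancel):
  90.158·x + 8.022·y = -3172.590528
  33.282·x − 75.750·y = -1869.910621
det = 90.158·-75.750 − 8.022·33.282 = -7096.456704
x = (-3172.590528·-75.750 − 8.022·-1869.910621) / -7096.456704 = -35.979104
y = (90.158·-1869.910621 − -3172.590528·33.282) / -7096.456704 = 8.877281

x=-35.979 y=8.877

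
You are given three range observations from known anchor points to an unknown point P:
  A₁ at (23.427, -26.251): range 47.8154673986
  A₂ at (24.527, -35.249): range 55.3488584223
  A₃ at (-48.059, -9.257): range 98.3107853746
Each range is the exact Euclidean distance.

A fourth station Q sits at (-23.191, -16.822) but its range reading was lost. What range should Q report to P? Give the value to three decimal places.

eq1: (x − 23.427)² + (y + 26.251)² = 47.8154673986²
eq2: (x − 24.527)² + (y + 35.249)² = 55.3488584223²
eq3: (x + 48.059)² + (y + 9.257)² = 98.3107853746²
eq1−eq3, eq1−eq2 (x²,y² cancel):
  -142.972·x + 33.988·y = -6221.271398
  2.200·x − 17.996·y = -171.050806
det = -142.972·-17.996 − 33.988·2.200 = 2498.150512
x = (-6221.271398·-17.996 − 33.988·-171.050806) / 2498.150512 = 47.143547
y = (-142.972·-171.050806 − -6221.271398·2.200) / 2498.150512 = 15.268205
|P − Q| = √((47.143547 − -23.191)² + (15.268205 − -16.822)²) = 77.309312

77.309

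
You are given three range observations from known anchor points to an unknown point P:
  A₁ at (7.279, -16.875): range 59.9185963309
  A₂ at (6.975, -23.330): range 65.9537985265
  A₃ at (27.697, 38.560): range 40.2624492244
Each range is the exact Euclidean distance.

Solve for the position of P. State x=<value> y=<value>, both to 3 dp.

eq1: (x − 7.279)² + (y + 16.875)² = 59.9185963309²
eq2: (x − 6.975)² + (y + 23.330)² = 65.9537985265²
eq3: (x − 27.697)² + (y − 38.560)² = 40.2624492244²
eq3−eq1, eq3−eq2 (x²,y² cancel):
  -40.836·x − 110.870·y = -3885.421312
  -41.444·x − 123.780·y = -4389.896607
det = -40.836·-123.780 − -110.870·-41.444 = 459.783800
x = (-3885.421312·-123.780 − -110.870·-4389.896607) / 459.783800 = -12.550218
y = (-40.836·-4389.896607 − -3885.421312·-41.444) / 459.783800 = 39.667376

x=-12.550 y=39.667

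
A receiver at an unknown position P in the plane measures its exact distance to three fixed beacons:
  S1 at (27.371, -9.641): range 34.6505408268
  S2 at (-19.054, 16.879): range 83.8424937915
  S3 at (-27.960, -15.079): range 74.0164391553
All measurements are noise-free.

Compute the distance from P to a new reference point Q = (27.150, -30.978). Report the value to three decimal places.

eq1: (x − 27.371)² + (y + 9.641)² = 34.6505408268²
eq2: (x + 19.054)² + (y − 16.879)² = 83.8424937915²
eq3: (x + 27.960)² + (y + 15.079)² = 74.0164391553²
eq3−eq1, eq3−eq2 (x²,y² cancel):
  110.662·x + 10.876·y = 4110.755967
  17.812·x + 63.916·y = -1912.312784
det = 110.662·63.916 − 10.876·17.812 = 6879.349080
x = (4110.755967·63.916 − 10.876·-1912.312784) / 6879.349080 = 41.216311
y = (110.662·-1912.312784 − 4110.755967·17.812) / 6879.349080 = -41.405246
|P − Q| = √((41.216311 − 27.150)² + (-41.405246 − -30.978)²) = 17.509671

17.510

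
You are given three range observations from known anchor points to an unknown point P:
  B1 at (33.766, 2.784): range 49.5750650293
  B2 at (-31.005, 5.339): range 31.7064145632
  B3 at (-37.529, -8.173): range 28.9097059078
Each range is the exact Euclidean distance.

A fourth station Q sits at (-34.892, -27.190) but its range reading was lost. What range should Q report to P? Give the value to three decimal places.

25.485

eq1: (x − 33.766)² + (y − 2.784)² = 49.5750650293²
eq2: (x + 31.005)² + (y − 5.339)² = 31.7064145632²
eq3: (x + 37.529)² + (y + 8.173)² = 28.9097059078²
eq1−eq2, eq1−eq3 (x²,y² cancel):
  -129.542·x + 5.110·y = 1294.311882
  -142.590·x − 21.914·y = 1949.246335
det = -129.542·-21.914 − 5.110·-142.590 = 3567.418288
x = (1294.311882·-21.914 − 5.110·1949.246335) / 3567.418288 = -10.742839
y = (-129.542·1949.246335 − 1294.311882·-142.590) / 3567.418288 = -19.048323
|P − Q| = √((-10.742839 − -34.892)² + (-19.048323 − -27.190)²) = 25.484679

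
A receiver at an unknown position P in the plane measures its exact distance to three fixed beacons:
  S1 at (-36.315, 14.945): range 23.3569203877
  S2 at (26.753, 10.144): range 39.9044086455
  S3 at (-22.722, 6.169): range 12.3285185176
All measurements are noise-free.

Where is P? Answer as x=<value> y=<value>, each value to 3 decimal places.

x=-12.989 y=13.737

eq1: (x + 36.315)² + (y − 14.945)² = 23.3569203877²
eq2: (x − 26.753)² + (y − 10.144)² = 39.9044086455²
eq3: (x + 22.722)² + (y − 6.169)² = 12.3285185176²
eq1−eq2, eq1−eq3 (x²,y² cancel):
  126.136·x − 9.602·y = -1770.324604
  27.186·x − 17.552·y = -594.233044
det = 126.136·-17.552 − -9.602·27.186 = -1952.899100
x = (-1770.324604·-17.552 − -9.602·-594.233044) / -1952.899100 = -12.989361
y = (126.136·-594.233044 − -1770.324604·27.186) / -1952.899100 = 13.736570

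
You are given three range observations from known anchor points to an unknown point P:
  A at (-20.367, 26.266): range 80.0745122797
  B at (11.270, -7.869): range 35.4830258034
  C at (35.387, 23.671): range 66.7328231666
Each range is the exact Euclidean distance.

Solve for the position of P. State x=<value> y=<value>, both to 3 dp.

eq1: (x + 20.367)² + (y − 26.266)² = 80.0745122797²
eq2: (x − 11.270)² + (y + 7.869)² = 35.4830258034²
eq3: (x − 35.387)² + (y − 23.671)² = 66.7328231666²
eq2−eq1, eq2−eq3 (x²,y² cancel):
  -63.274·x + 68.270·y = -4237.099013
  48.234·x + 63.080·y = -1570.602619
det = -63.274·63.080 − 68.270·48.234 = -7284.259100
x = (-4237.099013·63.080 − 68.270·-1570.602619) / -7284.259100 = 21.972195
y = (-63.274·-1570.602619 − -4237.099013·48.234) / -7284.259100 = -41.699580

x=21.972 y=-41.700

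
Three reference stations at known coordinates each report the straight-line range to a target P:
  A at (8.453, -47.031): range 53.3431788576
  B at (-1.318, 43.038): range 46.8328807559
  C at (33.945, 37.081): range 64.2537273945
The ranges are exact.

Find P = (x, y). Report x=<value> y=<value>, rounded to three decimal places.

x=-18.015 y=-0.717

eq1: (x − 8.453)² + (y + 47.031)² = 53.3431788576²
eq2: (x + 1.318)² + (y − 43.038)² = 46.8328807559²
eq3: (x − 33.945)² + (y − 37.081)² = 64.2537273945²
eq3−eq1, eq3−eq2 (x²,y² cancel):
  -50.984·x − 168.224·y = 1039.151337
  -70.526·x + 11.914·y = 1261.965746
det = -50.984·11.914 − -168.224·-70.526 = -12471.589200
x = (1039.151337·11.914 − -168.224·1261.965746) / -12471.589200 = -18.014815
y = (-50.984·1261.965746 − 1039.151337·-70.526) / -12471.589200 = -0.717401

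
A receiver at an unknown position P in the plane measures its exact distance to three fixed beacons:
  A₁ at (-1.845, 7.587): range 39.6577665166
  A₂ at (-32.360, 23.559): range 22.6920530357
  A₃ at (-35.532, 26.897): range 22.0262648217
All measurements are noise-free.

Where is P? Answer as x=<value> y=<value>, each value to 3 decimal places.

eq1: (x + 1.845)² + (y − 7.587)² = 39.6577665166²
eq2: (x + 32.360)² + (y − 23.559)² = 22.6920530357²
eq3: (x + 35.532)² + (y − 26.897)² = 22.0262648217²
eq1−eq2, eq1−eq3 (x²,y² cancel):
  -61.030·x + 31.944·y = 2599.038661
  -67.374·x + 38.620·y = 3012.587142
det = -61.030·38.620 − 31.944·-67.374 = -204.783544
x = (2599.038661·38.620 − 31.944·3012.587142) / -204.783544 = -20.220323
y = (-61.030·3012.587142 − 2599.038661·-67.374) / -204.783544 = 42.730790

x=-20.220 y=42.731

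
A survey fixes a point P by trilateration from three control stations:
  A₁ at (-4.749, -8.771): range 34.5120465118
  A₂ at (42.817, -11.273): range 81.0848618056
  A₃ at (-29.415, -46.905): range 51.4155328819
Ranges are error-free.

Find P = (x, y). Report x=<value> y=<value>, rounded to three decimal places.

eq1: (x + 4.749)² + (y + 8.771)² = 34.5120465118²
eq2: (x − 42.817)² + (y + 11.273)² = 81.0848618056²
eq3: (x + 29.415)² + (y + 46.905)² = 51.4155328819²
eq2−eq1, eq2−eq3 (x²,y² cancel):
  -95.132·x + 5.004·y = 3522.780884
  -144.464·x − 71.264·y = 5036.143025
det = -95.132·-71.264 − 5.004·-144.464 = 7502.384704
x = (3522.780884·-71.264 − 5.004·5036.143025) / 7502.384704 = -36.821401
y = (-95.132·5036.143025 − 3522.780884·-144.464) / 7502.384704 = 3.974291

x=-36.821 y=3.974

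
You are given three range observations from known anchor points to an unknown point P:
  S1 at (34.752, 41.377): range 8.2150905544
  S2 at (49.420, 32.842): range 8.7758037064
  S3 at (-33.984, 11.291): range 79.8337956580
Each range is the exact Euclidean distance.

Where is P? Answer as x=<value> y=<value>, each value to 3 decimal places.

eq1: (x − 34.752)² + (y − 41.377)² = 8.2150905544²
eq2: (x − 49.420)² + (y − 32.842)² = 8.7758037064²
eq3: (x + 33.984)² + (y − 11.291)² = 79.8337956580²
eq3−eq1, eq3−eq2 (x²,y² cancel):
  137.472·x + 60.172·y = 7943.305912
  166.808·x + 43.102·y = 8534.954625
det = 137.472·43.102 − 60.172·166.808 = -4111.852832
x = (7943.305912·43.102 − 60.172·8534.954625) / -4111.852832 = 41.634009
y = (137.472·8534.954625 − 7943.305912·166.808) / -4111.852832 = 36.890836

x=41.634 y=36.891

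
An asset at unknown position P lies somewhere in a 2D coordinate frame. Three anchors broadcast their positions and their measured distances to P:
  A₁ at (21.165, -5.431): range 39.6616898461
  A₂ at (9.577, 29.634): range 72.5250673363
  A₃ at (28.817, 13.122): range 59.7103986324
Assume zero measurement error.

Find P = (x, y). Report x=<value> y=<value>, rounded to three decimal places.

x=8.091 y=-42.876

eq1: (x − 21.165)² + (y + 5.431)² = 39.6616898461²
eq2: (x − 9.577)² + (y − 29.634)² = 72.5250673363²
eq3: (x − 28.817)² + (y − 13.122)² = 59.7103986324²
eq1−eq3, eq1−eq2 (x²,y² cancel):
  15.304·x + 37.106·y = -1467.128676
  -23.176·x + 70.130·y = -3194.395852
det = 15.304·70.130 − 37.106·-23.176 = 1933.238176
x = (-1467.128676·70.130 − 37.106·-3194.395852) / 1933.238176 = 8.090839
y = (15.304·-3194.395852 − -1467.128676·-23.176) / 1933.238176 = -42.875839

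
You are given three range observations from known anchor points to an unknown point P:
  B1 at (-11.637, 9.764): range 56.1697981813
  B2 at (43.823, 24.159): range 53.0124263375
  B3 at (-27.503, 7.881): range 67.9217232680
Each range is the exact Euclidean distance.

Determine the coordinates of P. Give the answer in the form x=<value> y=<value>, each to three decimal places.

x=30.662 y=-27.194

eq1: (x + 11.637)² + (y − 9.764)² = 56.1697981813²
eq2: (x − 43.823)² + (y − 24.159)² = 53.0124263375²
eq3: (x + 27.503)² + (y − 7.881)² = 67.9217232680²
eq3−eq1, eq3−eq2 (x²,y² cancel):
  31.732·x + 3.766·y = 870.544559
  142.652·x + 32.556·y = 3488.630586
det = 31.732·32.556 − 3.766·142.652 = 495.839560
x = (870.544559·32.556 − 3.766·3488.630586) / 495.839560 = 30.661664
y = (31.732·3488.630586 − 870.544559·142.652) / 495.839560 = -27.193669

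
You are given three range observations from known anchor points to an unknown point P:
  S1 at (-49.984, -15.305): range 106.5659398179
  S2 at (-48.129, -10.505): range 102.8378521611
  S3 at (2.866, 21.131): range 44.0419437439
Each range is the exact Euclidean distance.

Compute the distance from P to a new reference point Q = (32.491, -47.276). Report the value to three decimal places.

80.192

eq1: (x + 49.984)² + (y + 15.305)² = 106.5659398179²
eq2: (x + 48.129)² + (y + 10.505)² = 102.8378521611²
eq3: (x − 2.866)² + (y − 21.131)² = 44.0419437439²
eq1−eq3, eq1−eq2 (x²,y² cancel):
  105.700·x + 72.872·y = 7138.696557
  3.710·x + 9.600·y = 474.788077
det = 105.700·9.600 − 72.872·3.710 = 744.364880
x = (7138.696557·9.600 − 72.872·474.788077) / 744.364880 = 45.586151
y = (105.700·474.788077 − 7138.696557·3.710) / 744.364880 = 31.839943
|P − Q| = √((45.586151 − 32.491)² + (31.839943 − -47.276)²) = 80.192365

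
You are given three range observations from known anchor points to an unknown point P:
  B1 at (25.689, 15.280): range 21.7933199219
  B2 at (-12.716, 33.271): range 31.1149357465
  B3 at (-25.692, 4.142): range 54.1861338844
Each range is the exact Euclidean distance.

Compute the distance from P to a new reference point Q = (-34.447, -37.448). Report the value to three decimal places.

90.247

eq1: (x − 25.689)² + (y − 15.280)² = 21.7933199219²
eq2: (x + 12.716)² + (y − 33.271)² = 31.1149357465²
eq3: (x + 25.692)² + (y − 4.142)² = 54.1861338844²
eq2−eq1, eq2−eq3 (x²,y² cancel):
  76.810·x − 35.982·y = 117.937457
  -25.952·x − 58.258·y = -2559.418948
det = 76.810·-58.258 − -35.982·-25.952 = -5408.601844
x = (117.937457·-58.258 − -35.982·-2559.418948) / -5408.601844 = 18.297485
y = (76.810·-2559.418948 − 117.937457·-25.952) / -5408.601844 = 35.781568
|P − Q| = √((18.297485 − -34.447)² + (35.781568 − -37.448)²) = 90.247163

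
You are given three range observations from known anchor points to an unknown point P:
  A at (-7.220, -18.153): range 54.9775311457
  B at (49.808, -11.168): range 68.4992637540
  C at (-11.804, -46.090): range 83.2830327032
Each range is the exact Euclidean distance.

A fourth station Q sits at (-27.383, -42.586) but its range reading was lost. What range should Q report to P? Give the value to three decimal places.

83.633

eq1: (x + 7.220)² + (y + 18.153)² = 54.9775311457²
eq2: (x − 49.808)² + (y + 11.168)² = 68.4992637540²
eq3: (x + 11.804)² + (y + 46.090)² = 83.2830327032²
eq3−eq1, eq3−eq2 (x²,y² cancel):
  9.168·x + 55.874·y = 2031.571898
  123.224·x + 69.844·y = 2585.852973
det = 9.168·69.844 − 55.874·123.224 = -6244.687984
x = (2031.571898·69.844 − 55.874·2585.852973) / -6244.687984 = 0.414567
y = (9.168·2585.852973 − 2031.571898·123.224) / -6244.687984 = 36.291856
|P − Q| = √((0.414567 − -27.383)² + (36.291856 − -42.586)²) = 83.632654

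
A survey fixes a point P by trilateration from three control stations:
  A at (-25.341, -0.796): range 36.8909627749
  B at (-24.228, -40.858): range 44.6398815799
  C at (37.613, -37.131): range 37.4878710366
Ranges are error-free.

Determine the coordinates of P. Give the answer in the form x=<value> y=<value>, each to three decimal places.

eq1: (x + 25.341)² + (y + 0.796)² = 36.8909627749²
eq2: (x + 24.228)² + (y + 40.858)² = 44.6398815799²
eq3: (x − 37.613)² + (y + 37.131)² = 37.4878710366²
eq1−eq3, eq1−eq2 (x²,y² cancel):
  125.908·x − 72.670·y = 2106.251693
  2.226·x − 80.124·y = 981.796358
det = 125.908·-80.124 − -72.670·2.226 = -9926.489172
x = (2106.251693·-80.124 − -72.670·981.796358) / -9926.489172 = 9.813557
y = (125.908·981.796358 − 2106.251693·2.226) / -9926.489172 = -11.980822

x=9.814 y=-11.981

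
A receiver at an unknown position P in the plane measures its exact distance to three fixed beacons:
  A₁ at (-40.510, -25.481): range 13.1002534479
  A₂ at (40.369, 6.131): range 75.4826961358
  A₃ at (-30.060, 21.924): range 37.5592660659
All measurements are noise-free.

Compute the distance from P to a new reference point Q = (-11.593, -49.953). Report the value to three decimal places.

eq1: (x + 40.510)² + (y + 25.481)² = 13.1002534479²
eq2: (x − 40.369)² + (y − 6.131)² = 75.4826961358²
eq3: (x + 30.060)² + (y − 21.924)² = 37.5592660659²
eq2−eq3, eq2−eq1 (x²,y² cancel):
  -140.858·x + 31.586·y = 4003.959003
  -161.758·x − 63.224·y = 6149.116915
det = -140.858·-63.224 − 31.586·-161.758 = 14014.894380
x = (4003.959003·-63.224 − 31.586·6149.116915) / 14014.894380 = -31.921205
y = (-140.858·6149.116915 − 4003.959003·-161.758) / 14014.894380 = -15.589123
|P − Q| = √((-31.921205 − -11.593)² + (-15.589123 − -49.953)²) = 39.926332

39.926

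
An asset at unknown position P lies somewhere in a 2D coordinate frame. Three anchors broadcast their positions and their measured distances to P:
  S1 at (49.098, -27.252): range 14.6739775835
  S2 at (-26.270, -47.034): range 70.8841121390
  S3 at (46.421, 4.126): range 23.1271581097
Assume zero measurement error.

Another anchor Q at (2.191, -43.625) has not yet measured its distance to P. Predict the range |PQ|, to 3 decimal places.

eq1: (x − 49.098)² + (y + 27.252)² = 14.6739775835²
eq2: (x + 26.270)² + (y + 47.034)² = 70.8841121390²
eq3: (x − 46.421)² + (y − 4.126)² = 23.1271581097²
eq1−eq3, eq1−eq2 (x²,y² cancel):
  -5.354·x + 62.756·y = -1300.891815
  -150.736·x − 39.564·y = -5060.206788
det = -5.354·-39.564 − 62.756·-150.736 = 9671.414072
x = (-1300.891815·-39.564 − 62.756·-5060.206788) / 9671.414072 = 38.156449
y = (-5.354·-5060.206788 − -1300.891815·-150.736) / 9671.414072 = -17.474061
|P − Q| = √((38.156449 − 2.191)² + (-17.474061 − -43.625)²) = 44.467799

44.468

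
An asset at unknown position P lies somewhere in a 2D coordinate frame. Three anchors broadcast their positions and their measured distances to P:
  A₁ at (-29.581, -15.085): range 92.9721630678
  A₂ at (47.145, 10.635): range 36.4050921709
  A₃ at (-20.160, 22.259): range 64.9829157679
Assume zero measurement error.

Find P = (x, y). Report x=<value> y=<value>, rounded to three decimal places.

x=40.185 y=46.369

eq1: (x + 29.581)² + (y + 15.085)² = 92.9721630678²
eq2: (x − 47.145)² + (y − 10.635)² = 36.4050921709²
eq3: (x + 20.160)² + (y − 22.259)² = 64.9829157679²
eq3−eq1, eq3−eq2 (x²,y² cancel):
  -18.842·x − 74.688·y = -4220.339659
  134.610·x − 23.248·y = 4331.314175
det = -18.842·-23.248 − -74.688·134.610 = 10491.790496
x = (-4220.339659·-23.248 − -74.688·4331.314175) / 10491.790496 = 40.184909
y = (-18.842·4331.314175 − -4220.339659·134.610) / 10491.790496 = 46.368568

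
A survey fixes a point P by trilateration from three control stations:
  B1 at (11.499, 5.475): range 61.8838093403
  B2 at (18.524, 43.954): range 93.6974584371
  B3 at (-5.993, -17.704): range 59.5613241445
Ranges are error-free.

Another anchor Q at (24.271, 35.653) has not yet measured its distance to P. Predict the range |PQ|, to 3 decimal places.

84.104

eq1: (x − 11.499)² + (y − 5.475)² = 61.8838093403²
eq2: (x − 18.524)² + (y − 43.954)² = 93.6974584371²
eq3: (x + 5.993)² + (y + 17.704)² = 59.5613241445²
eq3−eq1, eq3−eq2 (x²,y² cancel):
  34.984·x + 46.358·y = -469.199564
  49.034·x + 123.316·y = -3305.917357
det = 34.984·123.316 − 46.358·49.034 = 2040.968772
x = (-469.199564·123.316 − 46.358·-3305.917357) / 2040.968772 = 46.740501
y = (34.984·-3305.917357 − -469.199564·49.034) / 2040.968772 = -45.393875
|P − Q| = √((46.740501 − 24.271)² + (-45.393875 − 35.653)²) = 84.103950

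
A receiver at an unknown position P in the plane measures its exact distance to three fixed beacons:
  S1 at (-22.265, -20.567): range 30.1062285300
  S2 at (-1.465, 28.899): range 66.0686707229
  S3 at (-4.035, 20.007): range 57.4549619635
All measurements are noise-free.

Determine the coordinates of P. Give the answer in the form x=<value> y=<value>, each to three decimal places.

x=2.946 y=-37.022

eq1: (x + 22.265)² + (y + 20.567)² = 30.1062285300²
eq2: (x + 1.465)² + (y − 28.899)² = 66.0686707229²
eq3: (x + 4.035)² + (y − 20.007)² = 57.4549619635²
eq1−eq3, eq1−eq2 (x²,y² cancel):
  36.460·x + 81.148·y = -2896.858098
  41.600·x + 98.932·y = -3540.117543
det = 36.460·98.932 − 81.148·41.600 = 231.303920
x = (-2896.858098·98.932 − 81.148·-3540.117543) / 231.303920 = 2.946310
y = (36.460·-3540.117543 − -2896.858098·41.600) / 231.303920 = -37.022238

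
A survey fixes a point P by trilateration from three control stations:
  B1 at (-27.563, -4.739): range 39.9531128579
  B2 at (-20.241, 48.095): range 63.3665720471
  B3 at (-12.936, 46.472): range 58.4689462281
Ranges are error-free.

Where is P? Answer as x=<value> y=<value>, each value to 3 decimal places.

eq1: (x + 27.563)² + (y + 4.739)² = 39.9531128579²
eq2: (x + 20.241)² + (y − 48.095)² = 63.3665720471²
eq3: (x + 12.936)² + (y − 46.472)² = 58.4689462281²
eq1−eq3, eq1−eq2 (x²,y² cancel):
  29.254·x + 102.422·y = -277.556656
  14.644·x + 105.668·y = -478.421210
det = 29.254·105.668 − 102.422·14.644 = 1591.343904
x = (-277.556656·105.668 − 102.422·-478.421210) / 1591.343904 = 12.361879
y = (29.254·-478.421210 − -277.556656·14.644) / 1591.343904 = -6.240759

x=12.362 y=-6.241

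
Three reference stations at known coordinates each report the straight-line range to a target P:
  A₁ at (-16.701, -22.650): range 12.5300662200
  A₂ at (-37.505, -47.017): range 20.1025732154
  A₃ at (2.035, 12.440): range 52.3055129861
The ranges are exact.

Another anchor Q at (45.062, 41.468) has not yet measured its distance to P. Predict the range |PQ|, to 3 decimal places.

101.057

eq1: (x + 16.701)² + (y + 22.650)² = 12.5300662200²
eq2: (x + 37.505)² + (y + 47.017)² = 20.1025732154²
eq3: (x − 2.035)² + (y − 12.440)² = 52.3055129861²
eq3−eq1, eq3−eq2 (x²,y² cancel):
  -37.472·x − 70.180·y = 3211.915205
  -79.080·x − 118.914·y = 5790.081728
det = -37.472·-118.914 − -70.180·-79.080 = -1093.888992
x = (3211.915205·-118.914 − -70.180·5790.081728) / -1093.888992 = -22.311451
y = (-37.472·5790.081728 − 3211.915205·-79.080) / -1093.888992 = -33.853812
|P − Q| = √((-22.311451 − 45.062)² + (-33.853812 − 41.468)²) = 101.057198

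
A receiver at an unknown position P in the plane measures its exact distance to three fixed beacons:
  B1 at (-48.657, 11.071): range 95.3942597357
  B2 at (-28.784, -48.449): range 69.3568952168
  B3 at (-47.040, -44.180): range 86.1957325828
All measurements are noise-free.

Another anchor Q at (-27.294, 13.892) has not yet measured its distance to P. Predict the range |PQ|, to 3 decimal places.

eq1: (x + 48.657)² + (y − 11.071)² = 95.3942597357²
eq2: (x + 28.784)² + (y + 48.449)² = 69.3568952168²
eq3: (x + 47.040)² + (y + 44.180)² = 86.1957325828²
eq2−eq3, eq2−eq1 (x²,y² cancel):
  -36.512·x + 8.538·y = -1630.515658
  -39.746·x + 119.040·y = -4975.439443
det = -36.512·119.040 − 8.538·-39.746 = -4007.037132
x = (-1630.515658·119.040 − 8.538·-4975.439443) / -4007.037132 = 37.837504
y = (-36.512·-4975.439443 − -1630.515658·-39.746) / -4007.037132 = -29.162887
|P − Q| = √((37.837504 − -27.294)² + (-29.162887 − 13.892)²) = 78.075835

78.076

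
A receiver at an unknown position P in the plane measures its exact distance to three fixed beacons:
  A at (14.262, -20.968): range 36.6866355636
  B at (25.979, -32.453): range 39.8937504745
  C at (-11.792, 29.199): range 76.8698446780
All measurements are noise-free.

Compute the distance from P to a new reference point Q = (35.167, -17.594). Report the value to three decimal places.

eq1: (x − 14.262)² + (y + 20.968)² = 36.6866355636²
eq2: (x − 25.979)² + (y + 32.453)² = 39.8937504745²
eq3: (x + 11.792)² + (y − 29.199)² = 76.8698446780²
eq1−eq2, eq1−eq3 (x²,y² cancel):
  23.434·x − 22.970·y = 839.441884
  -52.108·x + 100.334·y = -4214.492595
det = 23.434·100.334 − -22.970·-52.108 = 1154.306196
x = (839.441884·100.334 − -22.970·-4214.492595) / 1154.306196 = -10.900343
y = (23.434·-4214.492595 − 839.441884·-52.108) / 1154.306196 = -47.665673
|P − Q| = √((-10.900343 − 35.167)² + (-47.665673 − -17.594)²) = 55.013685

55.014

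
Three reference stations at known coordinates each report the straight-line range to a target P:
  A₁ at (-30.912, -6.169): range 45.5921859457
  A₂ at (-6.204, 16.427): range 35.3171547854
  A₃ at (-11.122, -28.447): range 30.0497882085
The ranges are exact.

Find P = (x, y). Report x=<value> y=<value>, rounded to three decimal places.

eq1: (x + 30.912)² + (y + 6.169)² = 45.5921859457²
eq2: (x + 6.204)² + (y − 16.427)² = 35.3171547854²
eq3: (x + 11.122)² + (y + 28.447)² = 30.0497882085²
eq2−eq1, eq2−eq3 (x²,y² cancel):
  -49.416·x − 45.192·y = -146.073637
  -9.836·x − 89.748·y = 968.906399
det = -49.416·-89.748 − -45.192·-9.836 = 3990.478656
x = (-146.073637·-89.748 − -45.192·968.906399) / 3990.478656 = 14.258098
y = (-49.416·968.906399 − -146.073637·-9.836) / 3990.478656 = -12.358482

x=14.258 y=-12.358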